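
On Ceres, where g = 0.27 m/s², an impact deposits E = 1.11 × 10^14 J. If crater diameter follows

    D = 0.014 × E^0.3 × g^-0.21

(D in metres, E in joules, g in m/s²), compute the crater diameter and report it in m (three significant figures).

D ≈ 301 m

E^0.3 = (1.11 × 10^14)^0.3 = 1.635 × 10^4
g^-0.21 = 0.27^-0.21 = 1.316
D = 0.014 × 1.635 × 10^4 × 1.316 = 301.2 m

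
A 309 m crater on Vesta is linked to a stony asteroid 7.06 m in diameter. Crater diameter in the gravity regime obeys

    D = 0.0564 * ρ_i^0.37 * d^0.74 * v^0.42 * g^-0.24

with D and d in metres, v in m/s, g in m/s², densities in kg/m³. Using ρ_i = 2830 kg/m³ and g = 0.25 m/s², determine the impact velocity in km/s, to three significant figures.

v ≈ 10.5 km/s

Rearranging for v: v = [D / (0.0564 · 2830^0.37 · 7.06^0.74 · 0.25^-0.24)]^(1/0.42).
2830^0.37 = 18.93
7.06^0.74 = 4.247
0.25^-0.24 = 1.395
Denominator = 0.0564 × 18.93 × 4.247 × 1.395 = 6.325
D / 6.325 = 309 / 6.325 = 48.85
v = 48.85^(1/0.42) = 48.85^2.381 = 10500 m/s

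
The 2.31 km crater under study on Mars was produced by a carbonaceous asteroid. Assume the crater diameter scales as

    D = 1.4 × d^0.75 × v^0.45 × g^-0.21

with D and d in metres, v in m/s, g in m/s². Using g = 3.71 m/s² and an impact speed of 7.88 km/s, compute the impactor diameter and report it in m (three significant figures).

Rearranging for d: d = [D / (1.4 · 7880^0.45 · 3.71^-0.21)]^(1/0.75).
D = 2310 m.
7880^0.45 = 56.68
3.71^-0.21 = 0.7593
Denominator = 1.4 × 56.68 × 0.7593 = 60.25
D / 60.25 = 2310 / 60.25 = 38.34
d = 38.34^(1/0.75) = 38.34^1.3333 = 129.3 m

d ≈ 129 m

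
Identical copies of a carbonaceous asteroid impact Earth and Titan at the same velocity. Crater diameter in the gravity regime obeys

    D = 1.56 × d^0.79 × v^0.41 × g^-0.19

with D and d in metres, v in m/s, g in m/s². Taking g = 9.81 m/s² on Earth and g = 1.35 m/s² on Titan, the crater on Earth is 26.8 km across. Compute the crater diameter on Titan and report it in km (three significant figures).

D ≈ 39.1 km

All impactor-dependent factors cancel in the ratio, leaving D_Titan/D_Earth = (g_Titan/g_Earth)^-0.19.
(1.35/9.81)^-0.19 = 0.1376^-0.19 = 1.458
D_Titan = 1.458 × 26.8 km = 39.1 km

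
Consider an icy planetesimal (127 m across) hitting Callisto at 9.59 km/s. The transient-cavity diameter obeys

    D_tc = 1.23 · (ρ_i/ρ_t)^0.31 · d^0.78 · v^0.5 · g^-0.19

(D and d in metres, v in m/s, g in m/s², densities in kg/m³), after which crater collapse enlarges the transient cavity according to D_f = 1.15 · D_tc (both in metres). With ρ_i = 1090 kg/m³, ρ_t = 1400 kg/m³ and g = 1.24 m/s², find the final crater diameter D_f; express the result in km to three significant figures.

D_f ≈ 5.38 km

v = 9590 m/s.
(ρ_i/ρ_t)^0.31 = (1090/1400)^0.31 = 0.9253
d^0.78 = 127^0.78 = 43.75
v^0.5 = 9590^0.5 = 97.93
g^-0.19 = 1.24^-0.19 = 0.9600
D_tc = 1.23 × 0.9253 × 43.75 × 97.93 × 0.9600 = 4681 m
D_f = 1.15 × 4681 = 5383 m
     = 5.383 km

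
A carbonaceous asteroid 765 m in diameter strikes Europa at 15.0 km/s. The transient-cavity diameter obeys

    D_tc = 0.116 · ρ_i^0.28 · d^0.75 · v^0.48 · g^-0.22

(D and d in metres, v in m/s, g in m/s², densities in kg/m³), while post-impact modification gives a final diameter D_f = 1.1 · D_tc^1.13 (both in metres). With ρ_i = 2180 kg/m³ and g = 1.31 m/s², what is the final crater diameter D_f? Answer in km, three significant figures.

D_f ≈ 52.5 km

v = 15000 m/s.
ρ_i^0.28 = 2180^0.28 = 8.605
d^0.75 = 765^0.75 = 145.5
v^0.48 = 15000^0.48 = 101.0
g^-0.22 = 1.31^-0.22 = 0.9423
D_tc = 0.116 × 8.605 × 145.5 × 101.0 × 0.9423 = 13820 m
D_f = 1.1 × (13820)^1.13 = 52501 m
     = 52.50 km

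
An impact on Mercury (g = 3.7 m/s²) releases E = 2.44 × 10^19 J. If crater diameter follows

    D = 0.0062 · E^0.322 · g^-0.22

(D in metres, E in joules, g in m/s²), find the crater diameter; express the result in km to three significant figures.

D ≈ 8.13 km

E^0.322 = (2.44 × 10^19)^0.322 = 1.749 × 10^6
g^-0.22 = 3.7^-0.22 = 0.7499
D = 0.0062 × 1.749 × 10^6 × 0.7499 = 8132 m
   = 8.132 km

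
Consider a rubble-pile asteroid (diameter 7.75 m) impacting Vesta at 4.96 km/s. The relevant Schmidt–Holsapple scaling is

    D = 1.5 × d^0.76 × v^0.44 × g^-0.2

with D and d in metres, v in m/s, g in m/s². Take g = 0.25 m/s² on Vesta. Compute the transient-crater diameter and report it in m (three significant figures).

In SI units: v = 4960 m/s.
d^0.76 = 7.75^0.76 = 4.741
v^0.44 = 4960^0.44 = 42.27
g^-0.2 = 0.25^-0.2 = 1.320
D = 1.5 × 4.741 × 42.27 × 1.320 = 396.8 m

D ≈ 397 m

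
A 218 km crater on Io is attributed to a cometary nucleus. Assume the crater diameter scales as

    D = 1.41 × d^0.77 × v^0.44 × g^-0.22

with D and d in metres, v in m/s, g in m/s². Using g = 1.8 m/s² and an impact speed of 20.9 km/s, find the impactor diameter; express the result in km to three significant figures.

d ≈ 22.1 km

Rearranging for d: d = [D / (1.41 · 20900^0.44 · 1.8^-0.22)]^(1/0.77).
D = 218000 m.
20900^0.44 = 79.59
1.8^-0.22 = 0.8787
Denominator = 1.41 × 79.59 × 0.8787 = 98.61
D / 98.61 = 218000 / 98.61 = 2211
d = 2211^(1/0.77) = 2211^1.2987 = 22061 m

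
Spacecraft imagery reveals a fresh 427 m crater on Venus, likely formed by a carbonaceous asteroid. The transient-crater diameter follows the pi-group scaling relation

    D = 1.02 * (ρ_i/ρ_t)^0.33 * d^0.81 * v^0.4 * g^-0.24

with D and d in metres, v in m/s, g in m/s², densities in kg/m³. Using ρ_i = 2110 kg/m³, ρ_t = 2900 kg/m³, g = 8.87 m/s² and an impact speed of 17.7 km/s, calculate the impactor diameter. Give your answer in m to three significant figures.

Rearranging for d: d = [D / (1.02 · (2110/2900)^0.33 · 17700^0.4 · 8.87^-0.24)]^(1/0.81).
(2110/2900)^0.33 = 0.9004
17700^0.4 = 50.03
8.87^-0.24 = 0.5922
Denominator = 1.02 × 0.9004 × 50.03 × 0.5922 = 27.21
D / 27.21 = 427 / 27.21 = 15.69
d = 15.69^(1/0.81) = 15.69^1.2346 = 29.93 m

d ≈ 29.9 m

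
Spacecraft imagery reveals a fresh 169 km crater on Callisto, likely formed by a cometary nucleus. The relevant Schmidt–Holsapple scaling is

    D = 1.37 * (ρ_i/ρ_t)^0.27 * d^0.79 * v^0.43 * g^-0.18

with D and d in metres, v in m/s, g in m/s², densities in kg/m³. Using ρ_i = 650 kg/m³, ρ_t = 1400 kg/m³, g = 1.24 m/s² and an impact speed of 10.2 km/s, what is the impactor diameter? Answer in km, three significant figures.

Rearranging for d: d = [D / (1.37 · (650/1400)^0.27 · 10200^0.43 · 1.24^-0.18)]^(1/0.79).
D = 169000 m.
(650/1400)^0.27 = 0.8129
10200^0.43 = 52.93
1.24^-0.18 = 0.9620
Denominator = 1.37 × 0.8129 × 52.93 × 0.9620 = 56.71
D / 56.71 = 169000 / 56.71 = 2980
d = 2980^(1/0.79) = 2980^1.2658 = 24984 m

d ≈ 25.0 km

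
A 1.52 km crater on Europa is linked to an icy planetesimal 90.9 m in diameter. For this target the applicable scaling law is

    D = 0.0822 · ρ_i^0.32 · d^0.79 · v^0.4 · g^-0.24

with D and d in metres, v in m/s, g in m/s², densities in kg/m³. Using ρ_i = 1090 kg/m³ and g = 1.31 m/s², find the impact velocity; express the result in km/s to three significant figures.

Rearranging for v: v = [D / (0.0822 · 1090^0.32 · 90.9^0.79 · 1.31^-0.24)]^(1/0.4).
D = 1520 m.
1090^0.32 = 9.375
90.9^0.79 = 35.26
1.31^-0.24 = 0.9372
Denominator = 0.0822 × 9.375 × 35.26 × 0.9372 = 25.47
D / 25.47 = 1520 / 25.47 = 59.68
v = 59.68^(1/0.4) = 59.68^2.5 = 27515 m/s

v ≈ 27.5 km/s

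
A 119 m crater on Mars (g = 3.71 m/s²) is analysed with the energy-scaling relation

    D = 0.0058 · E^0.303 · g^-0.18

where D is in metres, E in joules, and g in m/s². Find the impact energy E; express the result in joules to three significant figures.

Rearranging: E = [D / (0.0058 · g^-0.18)]^(1/0.303).
g^-0.18 = 3.71^-0.18 = 0.7898
D / (0.0058 × 0.7898) = 119 / (4.581 × 10^-3) = 2.598 × 10^4
E = (2.598 × 10^4)^3.3003 = 3.712 × 10^14 J

E ≈ 3.71 × 10^14 J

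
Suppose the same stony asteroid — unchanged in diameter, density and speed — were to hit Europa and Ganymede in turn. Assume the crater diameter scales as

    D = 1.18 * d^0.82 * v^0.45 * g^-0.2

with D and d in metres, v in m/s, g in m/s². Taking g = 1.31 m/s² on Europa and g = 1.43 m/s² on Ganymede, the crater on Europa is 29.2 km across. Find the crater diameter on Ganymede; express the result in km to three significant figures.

All impactor-dependent factors cancel in the ratio, leaving D_Ganymede/D_Europa = (g_Ganymede/g_Europa)^-0.2.
(1.43/1.31)^-0.2 = 1.092^-0.2 = 0.9826
D_Ganymede = 0.9826 × 29.2 km = 28.7 km

D ≈ 28.7 km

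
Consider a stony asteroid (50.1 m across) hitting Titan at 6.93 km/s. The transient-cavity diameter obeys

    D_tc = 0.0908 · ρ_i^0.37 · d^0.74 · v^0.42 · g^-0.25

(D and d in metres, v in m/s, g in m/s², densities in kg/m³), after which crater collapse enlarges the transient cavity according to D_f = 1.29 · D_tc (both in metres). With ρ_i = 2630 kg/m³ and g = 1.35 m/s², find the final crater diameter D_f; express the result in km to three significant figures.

v = 6930 m/s.
ρ_i^0.37 = 2630^0.37 = 18.42
d^0.74 = 50.1^0.74 = 18.11
v^0.42 = 6930^0.42 = 41.03
g^-0.25 = 1.35^-0.25 = 0.9277
D_tc = 0.0908 × 18.42 × 18.11 × 41.03 × 0.9277 = 1153 m
D_f = 1.29 × 1153 = 1487 m
     = 1.487 km

D_f ≈ 1.49 km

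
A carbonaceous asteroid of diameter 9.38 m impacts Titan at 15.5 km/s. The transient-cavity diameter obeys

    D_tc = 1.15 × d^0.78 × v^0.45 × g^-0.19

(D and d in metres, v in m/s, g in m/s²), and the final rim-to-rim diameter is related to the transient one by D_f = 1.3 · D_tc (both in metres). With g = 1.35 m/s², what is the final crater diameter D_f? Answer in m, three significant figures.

v = 15500 m/s.
d^0.78 = 9.38^0.78 = 5.732
v^0.45 = 15500^0.45 = 76.85
g^-0.19 = 1.35^-0.19 = 0.9446
D_tc = 1.15 × 5.732 × 76.85 × 0.9446 = 478.5 m
D_f = 1.3 × 478.5 = 622.1 m

D_f ≈ 622 m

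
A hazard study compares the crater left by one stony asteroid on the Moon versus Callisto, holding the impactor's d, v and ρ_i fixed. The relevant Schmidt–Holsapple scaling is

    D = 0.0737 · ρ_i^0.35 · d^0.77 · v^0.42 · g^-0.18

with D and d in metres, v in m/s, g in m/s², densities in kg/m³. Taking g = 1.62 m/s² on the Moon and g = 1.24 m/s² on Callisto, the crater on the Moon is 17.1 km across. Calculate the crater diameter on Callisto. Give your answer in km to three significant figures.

D ≈ 17.9 km

All impactor-dependent factors cancel in the ratio, leaving D_Callisto/D_Moon = (g_Callisto/g_Moon)^-0.18.
(1.24/1.62)^-0.18 = 0.7654^-0.18 = 1.049
D_Callisto = 1.049 × 17.1 km = 17.9 km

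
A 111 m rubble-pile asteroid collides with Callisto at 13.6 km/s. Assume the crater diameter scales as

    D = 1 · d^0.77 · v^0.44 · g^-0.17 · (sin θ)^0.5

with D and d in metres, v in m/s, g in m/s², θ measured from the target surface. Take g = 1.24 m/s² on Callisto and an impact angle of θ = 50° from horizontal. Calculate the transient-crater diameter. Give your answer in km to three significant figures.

D ≈ 2.09 km

In SI units: v = 13600 m/s.
d^0.77 = 111^0.77 = 37.57
v^0.44 = 13600^0.44 = 65.88
g^-0.17 = 1.24^-0.17 = 0.9641
(sin 50°)^0.5 = 0.7660^0.5 = 0.8752
D = 1 × 37.57 × 65.88 × 0.9641 × 0.8752 = 2088 m
   = 2.088 km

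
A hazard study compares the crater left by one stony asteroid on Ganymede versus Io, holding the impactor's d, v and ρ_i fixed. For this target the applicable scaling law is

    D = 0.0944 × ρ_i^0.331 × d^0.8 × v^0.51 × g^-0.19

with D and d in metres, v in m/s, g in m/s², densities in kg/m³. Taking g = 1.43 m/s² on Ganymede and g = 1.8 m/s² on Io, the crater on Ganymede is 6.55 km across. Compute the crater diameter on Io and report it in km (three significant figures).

All impactor-dependent factors cancel in the ratio, leaving D_Io/D_Ganymede = (g_Io/g_Ganymede)^-0.19.
(1.8/1.43)^-0.19 = 1.259^-0.19 = 0.9572
D_Io = 0.9572 × 6.55 km = 6.27 km

D ≈ 6.27 km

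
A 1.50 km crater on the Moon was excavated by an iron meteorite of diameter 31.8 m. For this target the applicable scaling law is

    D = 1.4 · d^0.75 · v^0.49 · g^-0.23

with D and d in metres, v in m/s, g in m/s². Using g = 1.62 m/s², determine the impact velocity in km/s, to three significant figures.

Rearranging for v: v = [D / (1.4 · 31.8^0.75 · 1.62^-0.23)]^(1/0.49).
D = 1500 m.
31.8^0.75 = 13.39
1.62^-0.23 = 0.8950
Denominator = 1.4 × 13.39 × 0.8950 = 16.78
D / 16.78 = 1500 / 16.78 = 89.39
v = 89.39^(1/0.49) = 89.39^2.0408 = 9598 m/s

v ≈ 9.60 km/s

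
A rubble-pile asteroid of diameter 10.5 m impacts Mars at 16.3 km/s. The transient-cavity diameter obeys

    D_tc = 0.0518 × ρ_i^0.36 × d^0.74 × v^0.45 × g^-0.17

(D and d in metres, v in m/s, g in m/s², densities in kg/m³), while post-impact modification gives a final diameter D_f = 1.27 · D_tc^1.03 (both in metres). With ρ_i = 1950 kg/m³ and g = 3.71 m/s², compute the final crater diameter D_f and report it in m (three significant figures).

D_f ≈ 427 m

v = 16300 m/s.
ρ_i^0.36 = 1950^0.36 = 15.29
d^0.74 = 10.5^0.74 = 5.697
v^0.45 = 16300^0.45 = 78.61
g^-0.17 = 3.71^-0.17 = 0.8002
D_tc = 0.0518 × 15.29 × 5.697 × 78.61 × 0.8002 = 283.8 m
D_f = 1.27 × (283.8)^1.03 = 427.0 m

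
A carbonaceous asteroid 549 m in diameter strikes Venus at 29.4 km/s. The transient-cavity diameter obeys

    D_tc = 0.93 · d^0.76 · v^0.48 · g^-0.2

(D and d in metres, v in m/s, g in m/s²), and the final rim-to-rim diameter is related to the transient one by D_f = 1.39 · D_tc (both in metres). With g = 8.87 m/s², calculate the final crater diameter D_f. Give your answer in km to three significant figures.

D_f ≈ 14.1 km

v = 29400 m/s.
d^0.76 = 549^0.76 = 120.8
v^0.48 = 29400^0.48 = 139.6
g^-0.2 = 8.87^-0.2 = 0.6463
D_tc = 0.93 × 120.8 × 139.6 × 0.6463 = 10140 m
D_f = 1.39 × 10140 = 14095 m
     = 14.09 km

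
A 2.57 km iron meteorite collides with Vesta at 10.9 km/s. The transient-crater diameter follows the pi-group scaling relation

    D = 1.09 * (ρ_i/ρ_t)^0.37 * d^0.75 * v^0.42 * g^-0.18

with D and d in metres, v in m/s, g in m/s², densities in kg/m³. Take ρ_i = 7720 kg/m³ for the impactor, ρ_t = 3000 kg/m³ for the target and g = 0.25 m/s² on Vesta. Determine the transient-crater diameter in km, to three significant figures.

In SI units: d = 2570 m, v = 10900 m/s.
(ρ_i/ρ_t)^0.37 = (7720/3000)^0.37 = 1.419
d^0.75 = 2570^0.75 = 361.0
v^0.42 = 10900^0.42 = 49.63
g^-0.18 = 0.25^-0.18 = 1.283
D = 1.09 × 1.419 × 361.0 × 49.63 × 1.283 = 35554 m
   = 35.55 km

D ≈ 35.6 km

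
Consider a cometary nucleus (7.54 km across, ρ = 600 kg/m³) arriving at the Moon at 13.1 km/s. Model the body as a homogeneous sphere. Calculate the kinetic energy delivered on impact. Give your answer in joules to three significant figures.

d = 7540 m; v = 13100 m/s.
Mass m = (π/6) ρ d³ = (π/6) × 600 × (7540)³ = 1.347 × 10^14 kg
E = ½ m v² = 0.5 × 1.347 × 10^14 × (13100)² = 1.156 × 10^22 J

E ≈ 1.16 × 10^22 J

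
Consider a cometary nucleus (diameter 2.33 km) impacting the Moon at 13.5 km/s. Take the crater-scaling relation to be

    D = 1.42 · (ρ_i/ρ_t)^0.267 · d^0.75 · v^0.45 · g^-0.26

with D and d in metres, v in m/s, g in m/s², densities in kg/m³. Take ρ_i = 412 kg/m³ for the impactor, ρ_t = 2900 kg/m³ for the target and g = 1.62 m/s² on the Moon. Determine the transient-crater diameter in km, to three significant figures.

In SI units: d = 2330 m, v = 13500 m/s.
(ρ_i/ρ_t)^0.267 = (412/2900)^0.267 = 0.5939
d^0.75 = 2330^0.75 = 335.4
v^0.45 = 13500^0.45 = 72.22
g^-0.26 = 1.62^-0.26 = 0.8821
D = 1.42 × 0.5939 × 335.4 × 72.22 × 0.8821 = 18019 m
   = 18.02 km

D ≈ 18.0 km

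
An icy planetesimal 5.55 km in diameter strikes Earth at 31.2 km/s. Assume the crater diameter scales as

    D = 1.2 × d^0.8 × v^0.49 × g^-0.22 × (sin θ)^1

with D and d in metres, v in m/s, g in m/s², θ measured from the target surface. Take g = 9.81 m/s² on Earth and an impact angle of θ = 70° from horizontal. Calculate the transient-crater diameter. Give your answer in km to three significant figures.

In SI units: d = 5550 m, v = 31200 m/s.
d^0.8 = 5550^0.8 = 989.5
v^0.49 = 31200^0.49 = 159.3
g^-0.22 = 9.81^-0.22 = 0.6051
(sin 70°)^1 = 0.9397^1 = 0.9397
D = 1.2 × 989.5 × 159.3 × 0.6051 × 0.9397 = 1.076 × 10^5 m
   = 107.6 km

D ≈ 108 km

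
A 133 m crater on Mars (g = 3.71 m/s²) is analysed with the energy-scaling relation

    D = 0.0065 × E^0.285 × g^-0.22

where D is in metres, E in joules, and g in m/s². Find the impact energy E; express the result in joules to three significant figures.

E ≈ 3.68 × 10^15 J

Rearranging: E = [D / (0.0065 · g^-0.22)]^(1/0.285).
g^-0.22 = 3.71^-0.22 = 0.7494
D / (0.0065 × 0.7494) = 133 / (4.871 × 10^-3) = 2.730 × 10^4
E = (2.730 × 10^4)^3.5088 = 3.678 × 10^15 J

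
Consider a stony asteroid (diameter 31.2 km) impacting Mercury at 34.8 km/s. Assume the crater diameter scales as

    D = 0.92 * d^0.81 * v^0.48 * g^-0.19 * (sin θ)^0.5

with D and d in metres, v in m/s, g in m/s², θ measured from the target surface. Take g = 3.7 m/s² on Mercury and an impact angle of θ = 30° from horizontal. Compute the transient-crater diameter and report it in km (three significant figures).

D ≈ 335 km

In SI units: d = 31200 m, v = 34800 m/s.
d^0.81 = 31200^0.81 = 4368
v^0.48 = 34800^0.48 = 151.3
g^-0.19 = 3.7^-0.19 = 0.7799
(sin 30°)^0.5 = 0.5000^0.5 = 0.7071
D = 0.92 × 4368 × 151.3 × 0.7799 × 0.7071 = 3.353 × 10^5 m
   = 335.3 km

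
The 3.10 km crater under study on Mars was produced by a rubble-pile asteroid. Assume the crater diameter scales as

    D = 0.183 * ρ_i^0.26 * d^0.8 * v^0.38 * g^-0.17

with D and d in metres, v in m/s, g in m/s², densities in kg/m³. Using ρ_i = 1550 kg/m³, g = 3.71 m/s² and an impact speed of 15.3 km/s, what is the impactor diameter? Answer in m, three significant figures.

Rearranging for d: d = [D / (0.183 · 1550^0.26 · 15300^0.38 · 3.71^-0.17)]^(1/0.8).
D = 3100 m.
1550^0.26 = 6.753
15300^0.38 = 38.92
3.71^-0.17 = 0.8002
Denominator = 0.183 × 6.753 × 38.92 × 0.8002 = 38.49
D / 38.49 = 3100 / 38.49 = 80.54
d = 80.54^(1/0.8) = 80.54^1.25 = 241.3 m

d ≈ 241 m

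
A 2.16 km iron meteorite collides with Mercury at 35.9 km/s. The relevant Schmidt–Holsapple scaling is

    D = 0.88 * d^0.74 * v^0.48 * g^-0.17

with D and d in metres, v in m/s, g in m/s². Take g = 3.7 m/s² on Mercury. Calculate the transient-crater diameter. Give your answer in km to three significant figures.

In SI units: d = 2160 m, v = 35900 m/s.
d^0.74 = 2160^0.74 = 293.4
v^0.48 = 35900^0.48 = 153.6
g^-0.17 = 3.7^-0.17 = 0.8006
D = 0.88 × 293.4 × 153.6 × 0.8006 = 31750 m
   = 31.75 km

D ≈ 31.8 km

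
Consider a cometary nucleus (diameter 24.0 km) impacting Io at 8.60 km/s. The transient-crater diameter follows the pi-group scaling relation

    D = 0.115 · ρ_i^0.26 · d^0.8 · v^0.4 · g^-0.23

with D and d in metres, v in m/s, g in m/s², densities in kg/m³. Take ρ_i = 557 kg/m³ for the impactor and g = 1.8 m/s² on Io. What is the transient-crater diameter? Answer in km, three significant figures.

In SI units: d = 24000 m, v = 8600 m/s.
ρ_i^0.26 = 557^0.26 = 5.175
d^0.8 = 24000^0.8 = 3193
v^0.4 = 8600^0.4 = 37.48
g^-0.23 = 1.8^-0.23 = 0.8735
D = 0.115 × 5.175 × 3193 × 37.48 × 0.8735 = 62211 m
   = 62.21 km

D ≈ 62.2 km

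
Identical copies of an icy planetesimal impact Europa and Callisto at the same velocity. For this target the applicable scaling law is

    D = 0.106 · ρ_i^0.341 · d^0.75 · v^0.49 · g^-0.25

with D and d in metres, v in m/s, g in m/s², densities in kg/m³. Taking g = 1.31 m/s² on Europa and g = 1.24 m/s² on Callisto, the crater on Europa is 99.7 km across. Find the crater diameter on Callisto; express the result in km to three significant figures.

D ≈ 101 km

All impactor-dependent factors cancel in the ratio, leaving D_Callisto/D_Europa = (g_Callisto/g_Europa)^-0.25.
(1.24/1.31)^-0.25 = 0.9466^-0.25 = 1.014
D_Callisto = 1.014 × 99.7 km = 101 km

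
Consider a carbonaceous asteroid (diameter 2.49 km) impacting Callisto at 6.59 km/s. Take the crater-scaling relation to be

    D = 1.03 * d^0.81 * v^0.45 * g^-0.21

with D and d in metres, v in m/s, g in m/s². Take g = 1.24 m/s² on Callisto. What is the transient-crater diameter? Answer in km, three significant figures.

In SI units: d = 2490 m, v = 6590 m/s.
d^0.81 = 2490^0.81 = 563.5
v^0.45 = 6590^0.45 = 52.30
g^-0.21 = 1.24^-0.21 = 0.9558
D = 1.03 × 563.5 × 52.30 × 0.9558 = 29013 m
   = 29.01 km

D ≈ 29.0 km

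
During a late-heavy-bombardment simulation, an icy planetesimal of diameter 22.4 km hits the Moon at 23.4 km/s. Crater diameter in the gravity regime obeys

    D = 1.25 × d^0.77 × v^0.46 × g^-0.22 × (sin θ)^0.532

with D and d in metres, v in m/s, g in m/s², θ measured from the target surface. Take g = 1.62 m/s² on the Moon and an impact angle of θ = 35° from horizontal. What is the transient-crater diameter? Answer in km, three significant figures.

D ≈ 191 km

In SI units: d = 22400 m, v = 23400 m/s.
d^0.77 = 22400^0.77 = 2237
v^0.46 = 23400^0.46 = 102.3
g^-0.22 = 1.62^-0.22 = 0.8993
(sin 35°)^0.532 = 0.5736^0.532 = 0.7440
D = 1.25 × 2237 × 102.3 × 0.8993 × 0.7440 = 1.914 × 10^5 m
   = 191.4 km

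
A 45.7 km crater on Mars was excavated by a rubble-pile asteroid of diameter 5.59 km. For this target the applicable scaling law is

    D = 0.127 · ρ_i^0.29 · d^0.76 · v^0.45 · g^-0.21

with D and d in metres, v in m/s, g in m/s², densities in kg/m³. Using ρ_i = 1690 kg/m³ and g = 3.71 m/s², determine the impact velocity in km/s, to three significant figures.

Rearranging for v: v = [D / (0.127 · 1690^0.29 · 5590^0.76 · 3.71^-0.21)]^(1/0.45).
D = 45700 m.
1690^0.29 = 8.632
5590^0.76 = 704.7
3.71^-0.21 = 0.7593
Denominator = 0.127 × 8.632 × 704.7 × 0.7593 = 586.6
D / 586.6 = 45700 / 586.6 = 77.91
v = 77.91^(1/0.45) = 77.91^2.2222 = 15977 m/s

v ≈ 16.0 km/s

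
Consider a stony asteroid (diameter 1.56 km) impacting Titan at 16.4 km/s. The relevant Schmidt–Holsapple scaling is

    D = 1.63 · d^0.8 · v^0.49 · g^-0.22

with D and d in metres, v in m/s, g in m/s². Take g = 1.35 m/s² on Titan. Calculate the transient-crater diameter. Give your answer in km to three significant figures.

In SI units: d = 1560 m, v = 16400 m/s.
d^0.8 = 1560^0.8 = 358.5
v^0.49 = 16400^0.49 = 116.2
g^-0.22 = 1.35^-0.22 = 0.9361
D = 1.63 × 358.5 × 116.2 × 0.9361 = 63563 m
   = 63.56 km

D ≈ 63.6 km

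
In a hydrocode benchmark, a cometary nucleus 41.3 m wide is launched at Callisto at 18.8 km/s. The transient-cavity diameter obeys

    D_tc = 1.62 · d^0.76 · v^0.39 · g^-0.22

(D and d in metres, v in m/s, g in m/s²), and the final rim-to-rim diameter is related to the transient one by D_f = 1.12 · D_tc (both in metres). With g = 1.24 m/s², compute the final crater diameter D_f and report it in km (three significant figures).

v = 18800 m/s.
d^0.76 = 41.3^0.76 = 16.91
v^0.39 = 18800^0.39 = 46.44
g^-0.22 = 1.24^-0.22 = 0.9538
D_tc = 1.62 × 16.91 × 46.44 × 0.9538 = 1213 m
D_f = 1.12 × 1213 = 1359 m
     = 1.359 km

D_f ≈ 1.36 km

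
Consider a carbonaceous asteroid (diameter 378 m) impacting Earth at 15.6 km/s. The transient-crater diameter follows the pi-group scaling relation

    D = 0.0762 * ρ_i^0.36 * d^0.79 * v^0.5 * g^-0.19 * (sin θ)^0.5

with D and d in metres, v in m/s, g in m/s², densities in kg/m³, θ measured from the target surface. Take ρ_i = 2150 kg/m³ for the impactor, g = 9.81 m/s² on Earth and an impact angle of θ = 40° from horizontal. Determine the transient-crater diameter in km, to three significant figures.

D ≈ 8.51 km

In SI units: v = 15600 m/s.
ρ_i^0.36 = 2150^0.36 = 15.84
d^0.79 = 378^0.79 = 108.7
v^0.5 = 15600^0.5 = 124.9
g^-0.19 = 9.81^-0.19 = 0.6480
(sin 40°)^0.5 = 0.6428^0.5 = 0.8017
D = 0.0762 × 15.84 × 108.7 × 124.9 × 0.6480 × 0.8017 = 8513 m
   = 8.513 km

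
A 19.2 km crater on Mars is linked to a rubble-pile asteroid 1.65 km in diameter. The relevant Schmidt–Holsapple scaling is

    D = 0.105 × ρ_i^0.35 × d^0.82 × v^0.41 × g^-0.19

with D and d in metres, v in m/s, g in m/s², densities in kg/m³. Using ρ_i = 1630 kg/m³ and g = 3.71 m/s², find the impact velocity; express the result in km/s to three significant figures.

v ≈ 8.34 km/s

Rearranging for v: v = [D / (0.105 · 1630^0.35 · 1650^0.82 · 3.71^-0.19)]^(1/0.41).
D = 19200 m.
1630^0.35 = 13.31
1650^0.82 = 434.8
3.71^-0.19 = 0.7795
Denominator = 0.105 × 13.31 × 434.8 × 0.7795 = 473.7
D / 473.7 = 19200 / 473.7 = 40.53
v = 40.53^(1/0.41) = 40.53^2.439 = 8344 m/s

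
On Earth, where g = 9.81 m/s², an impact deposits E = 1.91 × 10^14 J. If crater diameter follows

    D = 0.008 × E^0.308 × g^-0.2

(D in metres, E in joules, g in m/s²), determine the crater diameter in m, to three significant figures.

D ≈ 127 m

E^0.308 = (1.91 × 10^14)^0.308 = 2.504 × 10^4
g^-0.2 = 9.81^-0.2 = 0.6334
D = 0.008 × 2.504 × 10^4 × 0.6334 = 126.9 m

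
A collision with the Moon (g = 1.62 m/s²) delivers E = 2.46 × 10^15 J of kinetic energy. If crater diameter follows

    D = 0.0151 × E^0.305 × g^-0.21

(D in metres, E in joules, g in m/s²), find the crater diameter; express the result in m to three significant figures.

E^0.305 = (2.46 × 10^15)^0.305 = 4.946 × 10^4
g^-0.21 = 1.62^-0.21 = 0.9037
D = 0.0151 × 4.946 × 10^4 × 0.9037 = 674.9 m

D ≈ 675 m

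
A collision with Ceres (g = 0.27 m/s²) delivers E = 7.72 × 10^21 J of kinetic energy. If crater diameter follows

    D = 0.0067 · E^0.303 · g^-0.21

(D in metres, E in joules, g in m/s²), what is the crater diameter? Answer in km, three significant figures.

D ≈ 37.8 km

E^0.303 = (7.72 × 10^21)^0.303 = 4.285 × 10^6
g^-0.21 = 0.27^-0.21 = 1.316
D = 0.0067 × 4.285 × 10^6 × 1.316 = 37782 m
   = 37.78 km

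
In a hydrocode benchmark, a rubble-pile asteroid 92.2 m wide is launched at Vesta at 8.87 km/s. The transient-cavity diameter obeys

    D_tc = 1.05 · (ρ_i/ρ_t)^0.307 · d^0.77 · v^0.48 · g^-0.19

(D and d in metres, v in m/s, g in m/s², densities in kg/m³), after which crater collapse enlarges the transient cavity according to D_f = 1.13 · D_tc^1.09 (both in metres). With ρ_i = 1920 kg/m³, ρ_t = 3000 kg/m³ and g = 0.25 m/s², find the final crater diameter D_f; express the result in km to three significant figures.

D_f ≈ 7.09 km

v = 8870 m/s.
(ρ_i/ρ_t)^0.307 = (1920/3000)^0.307 = 0.8720
d^0.77 = 92.2^0.77 = 32.57
v^0.48 = 8870^0.48 = 78.52
g^-0.19 = 0.25^-0.19 = 1.301
D_tc = 1.05 × 0.8720 × 32.57 × 78.52 × 1.301 = 3046 m
D_f = 1.13 × (3046)^1.09 = 7085 m
     = 7.085 km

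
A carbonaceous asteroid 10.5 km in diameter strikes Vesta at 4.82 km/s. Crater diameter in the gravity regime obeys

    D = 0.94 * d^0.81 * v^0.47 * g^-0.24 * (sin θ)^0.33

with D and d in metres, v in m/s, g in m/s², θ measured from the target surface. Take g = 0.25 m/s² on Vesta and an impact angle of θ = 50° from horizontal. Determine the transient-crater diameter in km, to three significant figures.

In SI units: d = 10500 m, v = 4820 m/s.
d^0.81 = 10500^0.81 = 1808
v^0.47 = 4820^0.47 = 53.83
g^-0.24 = 0.25^-0.24 = 1.395
(sin 50°)^0.33 = 0.7660^0.33 = 0.9158
D = 0.94 × 1808 × 53.83 × 1.395 × 0.9158 = 1.169 × 10^5 m
   = 116.9 km

D ≈ 117 km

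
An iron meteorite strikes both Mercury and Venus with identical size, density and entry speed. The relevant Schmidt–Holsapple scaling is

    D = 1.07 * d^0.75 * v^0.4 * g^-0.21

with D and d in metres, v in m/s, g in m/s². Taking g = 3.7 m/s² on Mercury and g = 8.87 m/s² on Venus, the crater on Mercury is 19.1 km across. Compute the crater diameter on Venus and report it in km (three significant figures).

All impactor-dependent factors cancel in the ratio, leaving D_Venus/D_Mercury = (g_Venus/g_Mercury)^-0.21.
(8.87/3.7)^-0.21 = 2.397^-0.21 = 0.8323
D_Venus = 0.8323 × 19.1 km = 15.9 km

D ≈ 15.9 km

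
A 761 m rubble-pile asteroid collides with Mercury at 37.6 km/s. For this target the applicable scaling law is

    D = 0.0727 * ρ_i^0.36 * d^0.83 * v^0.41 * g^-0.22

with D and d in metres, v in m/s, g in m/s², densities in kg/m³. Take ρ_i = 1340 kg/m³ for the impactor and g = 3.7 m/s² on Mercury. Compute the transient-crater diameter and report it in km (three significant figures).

D ≈ 13.5 km

In SI units: v = 37600 m/s.
ρ_i^0.36 = 1340^0.36 = 13.36
d^0.83 = 761^0.83 = 246.3
v^0.41 = 37600^0.41 = 75.13
g^-0.22 = 3.7^-0.22 = 0.7499
D = 0.0727 × 13.36 × 246.3 × 75.13 × 0.7499 = 13478 m
   = 13.48 km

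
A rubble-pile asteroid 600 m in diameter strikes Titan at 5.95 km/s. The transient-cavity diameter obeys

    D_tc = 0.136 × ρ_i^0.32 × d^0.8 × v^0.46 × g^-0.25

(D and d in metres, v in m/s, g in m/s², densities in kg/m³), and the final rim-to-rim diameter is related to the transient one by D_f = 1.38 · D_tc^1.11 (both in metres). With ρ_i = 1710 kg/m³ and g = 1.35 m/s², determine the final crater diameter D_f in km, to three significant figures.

D_f ≈ 48.4 km

v = 5950 m/s.
ρ_i^0.32 = 1710^0.32 = 10.83
d^0.8 = 600^0.8 = 166.9
v^0.46 = 5950^0.46 = 54.49
g^-0.25 = 1.35^-0.25 = 0.9277
D_tc = 0.136 × 10.83 × 166.9 × 54.49 × 0.9277 = 12430 m
D_f = 1.38 × (12430)^1.11 = 48388 m
     = 48.39 km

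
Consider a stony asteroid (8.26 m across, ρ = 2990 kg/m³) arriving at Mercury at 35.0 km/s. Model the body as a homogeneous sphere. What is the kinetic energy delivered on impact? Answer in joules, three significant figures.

E ≈ 5.40 × 10^14 J

v = 35000 m/s.
Mass m = (π/6) ρ d³ = (π/6) × 2990 × (8.26)³ = 8.823 × 10^5 kg
E = ½ m v² = 0.5 × 8.823 × 10^5 × (35000)² = 5.404 × 10^14 J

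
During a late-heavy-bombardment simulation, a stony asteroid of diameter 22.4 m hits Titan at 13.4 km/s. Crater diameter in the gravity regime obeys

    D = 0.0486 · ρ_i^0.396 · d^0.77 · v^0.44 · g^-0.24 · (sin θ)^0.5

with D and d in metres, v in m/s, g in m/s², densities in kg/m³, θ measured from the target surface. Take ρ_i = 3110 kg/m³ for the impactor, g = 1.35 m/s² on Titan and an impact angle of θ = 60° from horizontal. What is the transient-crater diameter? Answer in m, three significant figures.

In SI units: v = 13400 m/s.
ρ_i^0.396 = 3110^0.396 = 24.16
d^0.77 = 22.4^0.77 = 10.96
v^0.44 = 13400^0.44 = 65.45
g^-0.24 = 1.35^-0.24 = 0.9305
(sin 60°)^0.5 = 0.8660^0.5 = 0.9306
D = 0.0486 × 24.16 × 10.96 × 65.45 × 0.9305 × 0.9306 = 729.3 m

D ≈ 729 m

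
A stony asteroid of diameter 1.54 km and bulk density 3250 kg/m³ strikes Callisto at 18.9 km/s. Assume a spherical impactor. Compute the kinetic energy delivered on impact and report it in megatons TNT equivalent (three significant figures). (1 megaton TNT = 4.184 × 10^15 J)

E ≈ 2.65 × 10^5 Mt TNT

d = 1540 m; v = 18900 m/s.
Mass m = (π/6) ρ d³ = (π/6) × 3250 × (1540)³ = 6.215 × 10^12 kg
E = ½ m v² = 0.5 × 6.215 × 10^12 × (18900)² = 1.110 × 10^21 J
   = 1.110 × 10^21 / 4.184×10^15 = 2.653 × 10^5 Mt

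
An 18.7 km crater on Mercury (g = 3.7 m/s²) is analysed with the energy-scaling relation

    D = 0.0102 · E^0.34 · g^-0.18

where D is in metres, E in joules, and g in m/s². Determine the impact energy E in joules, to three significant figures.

E ≈ 5.27 × 10^18 J

Rearranging: E = [D / (0.0102 · g^-0.18)]^(1/0.34).
D = 18700 m.
g^-0.18 = 3.7^-0.18 = 0.7902
D / (0.0102 × 0.7902) = 18700 / (8.060 × 10^-3) = 2.320 × 10^6
E = (2.320 × 10^6)^2.9412 = 5.274 × 10^18 J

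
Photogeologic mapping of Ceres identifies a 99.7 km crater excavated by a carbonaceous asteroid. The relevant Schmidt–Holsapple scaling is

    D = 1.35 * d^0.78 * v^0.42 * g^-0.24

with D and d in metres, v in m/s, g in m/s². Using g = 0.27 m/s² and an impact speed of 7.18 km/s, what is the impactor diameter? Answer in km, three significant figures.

Rearranging for d: d = [D / (1.35 · 7180^0.42 · 0.27^-0.24)]^(1/0.78).
D = 99700 m.
7180^0.42 = 41.65
0.27^-0.24 = 1.369
Denominator = 1.35 × 41.65 × 1.369 = 76.98
D / 76.98 = 99700 / 76.98 = 1295
d = 1295^(1/0.78) = 1295^1.2821 = 9778 m

d ≈ 9.78 km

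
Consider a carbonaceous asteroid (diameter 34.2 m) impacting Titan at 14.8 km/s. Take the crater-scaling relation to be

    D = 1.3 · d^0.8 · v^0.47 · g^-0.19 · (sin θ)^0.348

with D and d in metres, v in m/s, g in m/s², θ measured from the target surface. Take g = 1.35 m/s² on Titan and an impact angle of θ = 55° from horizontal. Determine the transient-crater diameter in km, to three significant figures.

In SI units: v = 14800 m/s.
d^0.8 = 34.2^0.8 = 16.87
v^0.47 = 14800^0.47 = 91.21
g^-0.19 = 1.35^-0.19 = 0.9446
(sin 55°)^0.348 = 0.8192^0.348 = 0.9330
D = 1.3 × 16.87 × 91.21 × 0.9446 × 0.9330 = 1763 m
   = 1.763 km

D ≈ 1.76 km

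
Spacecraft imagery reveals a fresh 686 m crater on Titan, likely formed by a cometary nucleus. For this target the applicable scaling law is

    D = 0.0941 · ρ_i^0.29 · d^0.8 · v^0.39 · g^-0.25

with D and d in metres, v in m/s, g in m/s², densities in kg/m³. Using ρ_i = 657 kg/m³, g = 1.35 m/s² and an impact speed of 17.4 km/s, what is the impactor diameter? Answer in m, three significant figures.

d ≈ 60.3 m

Rearranging for d: d = [D / (0.0941 · 657^0.29 · 17400^0.39 · 1.35^-0.25)]^(1/0.8).
657^0.29 = 6.563
17400^0.39 = 45.06
1.35^-0.25 = 0.9277
Denominator = 0.0941 × 6.563 × 45.06 × 0.9277 = 25.82
D / 25.82 = 686 / 25.82 = 26.57
d = 26.57^(1/0.8) = 26.57^1.25 = 60.32 m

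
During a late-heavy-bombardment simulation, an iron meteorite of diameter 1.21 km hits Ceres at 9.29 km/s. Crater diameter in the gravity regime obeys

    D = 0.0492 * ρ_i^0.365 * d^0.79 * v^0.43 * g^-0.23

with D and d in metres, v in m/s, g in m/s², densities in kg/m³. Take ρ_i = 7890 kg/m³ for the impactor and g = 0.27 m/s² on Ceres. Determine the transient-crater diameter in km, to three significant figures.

In SI units: d = 1210 m, v = 9290 m/s.
ρ_i^0.365 = 7890^0.365 = 26.45
d^0.79 = 1210^0.79 = 272.5
v^0.43 = 9290^0.43 = 50.84
g^-0.23 = 0.27^-0.23 = 1.351
D = 0.0492 × 26.45 × 272.5 × 50.84 × 1.351 = 24357 m
   = 24.36 km

D ≈ 24.4 km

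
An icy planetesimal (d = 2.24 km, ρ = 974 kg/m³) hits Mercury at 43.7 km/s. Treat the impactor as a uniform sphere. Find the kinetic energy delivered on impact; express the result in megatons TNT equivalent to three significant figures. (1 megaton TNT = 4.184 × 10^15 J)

E ≈ 1.31 × 10^6 Mt TNT

d = 2240 m; v = 43700 m/s.
Mass m = (π/6) ρ d³ = (π/6) × 974 × (2240)³ = 5.732 × 10^12 kg
E = ½ m v² = 0.5 × 5.732 × 10^12 × (43700)² = 5.473 × 10^21 J
   = 5.473 × 10^21 / 4.184×10^15 = 1.308 × 10^6 Mt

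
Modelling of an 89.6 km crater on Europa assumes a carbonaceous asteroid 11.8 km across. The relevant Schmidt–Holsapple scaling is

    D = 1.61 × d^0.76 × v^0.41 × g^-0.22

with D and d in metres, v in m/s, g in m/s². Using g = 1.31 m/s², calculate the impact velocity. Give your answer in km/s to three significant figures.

v ≈ 12.3 km/s

Rearranging for v: v = [D / (1.61 · 11800^0.76 · 1.31^-0.22)]^(1/0.41).
D = 89600 m.
11800^0.76 = 1243
1.31^-0.22 = 0.9423
Denominator = 1.61 × 1243 × 0.9423 = 1886
D / 1886 = 89600 / 1886 = 47.51
v = 47.51^(1/0.41) = 47.51^2.439 = 12294 m/s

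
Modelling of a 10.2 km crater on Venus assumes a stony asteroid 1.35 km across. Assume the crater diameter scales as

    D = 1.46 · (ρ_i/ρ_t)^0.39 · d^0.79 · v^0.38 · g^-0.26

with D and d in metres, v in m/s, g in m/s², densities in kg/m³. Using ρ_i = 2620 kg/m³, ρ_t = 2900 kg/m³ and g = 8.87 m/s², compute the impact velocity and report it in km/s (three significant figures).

Rearranging for v: v = [D / (1.46 · (2620/2900)^0.39 · 1350^0.79 · 8.87^-0.26)]^(1/0.38).
D = 10200 m.
(2620/2900)^0.39 = 0.9612
1350^0.79 = 297.1
8.87^-0.26 = 0.5669
Denominator = 1.46 × 0.9612 × 297.1 × 0.5669 = 236.4
D / 236.4 = 10200 / 236.4 = 43.15
v = 43.15^(1/0.38) = 43.15^2.6316 = 20073 m/s

v ≈ 20.1 km/s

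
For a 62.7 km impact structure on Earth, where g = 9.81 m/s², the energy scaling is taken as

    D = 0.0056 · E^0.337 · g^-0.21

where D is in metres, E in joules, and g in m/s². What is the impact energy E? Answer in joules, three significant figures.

E ≈ 3.43 × 10^21 J

Rearranging: E = [D / (0.0056 · g^-0.21)]^(1/0.337).
D = 62700 m.
g^-0.21 = 9.81^-0.21 = 0.6191
D / (0.0056 × 0.6191) = 62700 / (3.467 × 10^-3) = 1.808 × 10^7
E = (1.808 × 10^7)^2.9674 = 3.428 × 10^21 J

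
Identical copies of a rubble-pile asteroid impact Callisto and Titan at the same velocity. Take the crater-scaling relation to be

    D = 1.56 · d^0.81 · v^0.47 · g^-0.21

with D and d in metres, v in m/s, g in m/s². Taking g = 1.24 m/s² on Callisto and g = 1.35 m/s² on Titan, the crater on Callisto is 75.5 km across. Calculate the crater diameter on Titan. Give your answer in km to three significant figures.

All impactor-dependent factors cancel in the ratio, leaving D_Titan/D_Callisto = (g_Titan/g_Callisto)^-0.21.
(1.35/1.24)^-0.21 = 1.089^-0.21 = 0.9823
D_Titan = 0.9823 × 75.5 km = 74.2 km

D ≈ 74.2 km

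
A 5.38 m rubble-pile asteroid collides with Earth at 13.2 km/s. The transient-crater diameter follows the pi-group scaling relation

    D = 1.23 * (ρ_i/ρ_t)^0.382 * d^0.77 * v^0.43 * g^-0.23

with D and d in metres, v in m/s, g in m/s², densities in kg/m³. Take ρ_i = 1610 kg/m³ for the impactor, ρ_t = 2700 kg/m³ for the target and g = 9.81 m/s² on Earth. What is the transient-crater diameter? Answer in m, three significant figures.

D ≈ 129 m

In SI units: v = 13200 m/s.
(ρ_i/ρ_t)^0.382 = (1610/2700)^0.382 = 0.8208
d^0.77 = 5.38^0.77 = 3.653
v^0.43 = 13200^0.43 = 59.14
g^-0.23 = 9.81^-0.23 = 0.5914
D = 1.23 × 0.8208 × 3.653 × 59.14 × 0.5914 = 129.0 m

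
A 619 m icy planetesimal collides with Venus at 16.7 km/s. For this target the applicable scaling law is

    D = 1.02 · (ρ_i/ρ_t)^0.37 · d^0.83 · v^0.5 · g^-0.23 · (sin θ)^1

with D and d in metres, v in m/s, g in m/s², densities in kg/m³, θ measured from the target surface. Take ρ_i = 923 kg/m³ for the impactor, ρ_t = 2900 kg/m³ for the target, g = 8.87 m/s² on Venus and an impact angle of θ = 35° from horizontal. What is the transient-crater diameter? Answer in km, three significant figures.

In SI units: v = 16700 m/s.
(ρ_i/ρ_t)^0.37 = (923/2900)^0.37 = 0.6547
d^0.83 = 619^0.83 = 207.5
v^0.5 = 16700^0.5 = 129.2
g^-0.23 = 8.87^-0.23 = 0.6053
(sin 35°)^1 = 0.5736^1 = 0.5736
D = 1.02 × 0.6547 × 207.5 × 129.2 × 0.6053 × 0.5736 = 6216 m
   = 6.216 km

D ≈ 6.22 km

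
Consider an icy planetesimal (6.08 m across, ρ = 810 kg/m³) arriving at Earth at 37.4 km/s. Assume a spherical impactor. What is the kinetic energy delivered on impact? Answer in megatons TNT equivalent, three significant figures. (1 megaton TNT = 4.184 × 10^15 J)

E ≈ 0.0159 Mt TNT

v = 37400 m/s.
Mass m = (π/6) ρ d³ = (π/6) × 810 × (6.08)³ = 9.532 × 10^4 kg
E = ½ m v² = 0.5 × 9.532 × 10^4 × (37400)² = 6.666 × 10^13 J
   = 6.666 × 10^13 / 4.184×10^15 = 0.01593 Mt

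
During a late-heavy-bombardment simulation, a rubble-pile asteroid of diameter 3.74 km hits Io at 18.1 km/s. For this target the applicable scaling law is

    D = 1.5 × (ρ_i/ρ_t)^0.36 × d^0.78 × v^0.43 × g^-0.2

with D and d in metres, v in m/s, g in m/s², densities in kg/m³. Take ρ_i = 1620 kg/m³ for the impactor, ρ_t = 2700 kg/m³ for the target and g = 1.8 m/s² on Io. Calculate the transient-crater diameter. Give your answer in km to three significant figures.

D ≈ 46.0 km

In SI units: d = 3740 m, v = 18100 m/s.
(ρ_i/ρ_t)^0.36 = (1620/2700)^0.36 = 0.8320
d^0.78 = 3740^0.78 = 612.1
v^0.43 = 18100^0.43 = 67.73
g^-0.2 = 1.8^-0.2 = 0.8891
D = 1.5 × 0.8320 × 612.1 × 67.73 × 0.8891 = 46001 m
   = 46.00 km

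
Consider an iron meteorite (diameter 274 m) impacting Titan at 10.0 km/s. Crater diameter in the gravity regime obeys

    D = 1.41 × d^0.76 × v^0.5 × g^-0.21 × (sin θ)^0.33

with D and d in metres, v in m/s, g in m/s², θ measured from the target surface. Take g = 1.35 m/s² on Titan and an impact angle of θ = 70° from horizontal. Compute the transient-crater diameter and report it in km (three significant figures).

In SI units: v = 10000 m/s.
d^0.76 = 274^0.76 = 71.23
v^0.5 = 10000^0.5 = 100.0
g^-0.21 = 1.35^-0.21 = 0.9389
(sin 70°)^0.33 = 0.9397^0.33 = 0.9797
D = 1.41 × 71.23 × 100.0 × 0.9389 × 0.9797 = 9238 m
   = 9.238 km

D ≈ 9.24 km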